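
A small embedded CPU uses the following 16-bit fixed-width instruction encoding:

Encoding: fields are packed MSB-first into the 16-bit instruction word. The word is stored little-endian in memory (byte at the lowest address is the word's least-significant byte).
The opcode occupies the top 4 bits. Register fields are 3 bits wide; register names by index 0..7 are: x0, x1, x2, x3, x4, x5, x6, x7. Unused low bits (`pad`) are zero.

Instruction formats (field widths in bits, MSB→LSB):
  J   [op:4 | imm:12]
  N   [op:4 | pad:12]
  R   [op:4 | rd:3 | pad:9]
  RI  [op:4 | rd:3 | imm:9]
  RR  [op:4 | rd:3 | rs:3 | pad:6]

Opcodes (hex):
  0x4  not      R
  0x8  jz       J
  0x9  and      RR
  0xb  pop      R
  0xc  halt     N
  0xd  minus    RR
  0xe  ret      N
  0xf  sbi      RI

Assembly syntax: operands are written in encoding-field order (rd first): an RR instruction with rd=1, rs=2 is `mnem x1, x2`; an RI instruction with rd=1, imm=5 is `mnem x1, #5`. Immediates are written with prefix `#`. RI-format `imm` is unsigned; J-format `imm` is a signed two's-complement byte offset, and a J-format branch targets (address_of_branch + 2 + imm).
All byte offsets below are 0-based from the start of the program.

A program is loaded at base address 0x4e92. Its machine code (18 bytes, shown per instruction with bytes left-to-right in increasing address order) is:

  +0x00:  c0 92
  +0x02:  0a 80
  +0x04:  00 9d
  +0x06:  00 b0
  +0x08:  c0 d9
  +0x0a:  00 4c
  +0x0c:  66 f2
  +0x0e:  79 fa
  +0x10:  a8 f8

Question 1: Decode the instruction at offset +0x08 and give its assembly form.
+0x08: c0 d9 ⇒ word 0xd9c0 (little)
  top 4b → 0xd → minus [RR]
  rd@[11:9]=0x4 ⇒ x4
  rs@[8:6]=0x7 ⇒ x7

minus x4, x7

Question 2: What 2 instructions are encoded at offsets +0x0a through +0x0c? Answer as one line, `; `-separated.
@+0a  little-endian(00 4c) = 0x4c00
  opcode bits[15:12]=0x4: not/R
  rd@[11:9]=0x6 ⇒ x6
@+0c  little-endian(66 f2) = 0xf266
  opcode bits[15:12]=0xf: sbi/RI
  rd@[11:9]=0x1 ⇒ x1
  imm@[8:0]=0x66 ⇒ #102

not x6; sbi x1, #102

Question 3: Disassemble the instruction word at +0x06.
[06] 00 b0 → 0xb000
  opcode bits[15:12]=0xb: pop/R
  rd: (w>>9)&0x7=0x0 → x0

pop x0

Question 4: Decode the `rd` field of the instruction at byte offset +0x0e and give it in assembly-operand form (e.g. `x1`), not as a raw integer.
x5

off 0x0e: read 79 fa as little → 0xfa79
  top 4b → 0xf → sbi [RI]
  [11:9] rd=5 = x5
  [8:0] imm=121 = #121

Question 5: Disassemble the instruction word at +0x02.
[02] 0a 80 → 0x800a
  opcode bits[15:12]=0x8: jz/J
  imm: (w>>0)&0xfff=0xa → #10

jz #10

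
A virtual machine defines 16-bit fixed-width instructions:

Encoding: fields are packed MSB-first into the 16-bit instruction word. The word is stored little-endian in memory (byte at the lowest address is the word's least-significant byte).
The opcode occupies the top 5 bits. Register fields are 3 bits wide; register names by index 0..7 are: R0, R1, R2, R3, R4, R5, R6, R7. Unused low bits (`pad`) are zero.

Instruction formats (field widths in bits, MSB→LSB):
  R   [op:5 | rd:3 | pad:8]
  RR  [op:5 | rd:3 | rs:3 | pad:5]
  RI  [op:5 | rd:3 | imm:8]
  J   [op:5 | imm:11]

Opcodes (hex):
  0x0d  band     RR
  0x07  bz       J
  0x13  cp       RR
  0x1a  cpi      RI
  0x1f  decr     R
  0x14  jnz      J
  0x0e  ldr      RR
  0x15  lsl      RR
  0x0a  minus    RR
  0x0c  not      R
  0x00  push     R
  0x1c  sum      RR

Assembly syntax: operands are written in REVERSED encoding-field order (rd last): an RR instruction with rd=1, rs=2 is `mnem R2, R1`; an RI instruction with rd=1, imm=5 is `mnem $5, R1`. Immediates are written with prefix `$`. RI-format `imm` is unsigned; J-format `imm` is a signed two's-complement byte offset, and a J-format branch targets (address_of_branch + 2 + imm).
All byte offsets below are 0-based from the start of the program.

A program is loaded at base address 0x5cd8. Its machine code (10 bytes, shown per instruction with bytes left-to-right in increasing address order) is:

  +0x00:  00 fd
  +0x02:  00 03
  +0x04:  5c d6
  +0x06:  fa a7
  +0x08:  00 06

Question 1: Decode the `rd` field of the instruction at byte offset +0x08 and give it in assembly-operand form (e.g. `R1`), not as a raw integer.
R6

@+08  little-endian(00 06) = 0x0600
  op=0x0600>>11=0x0 ⇒ push (R)
  rd@[10:8]=0x6 ⇒ R6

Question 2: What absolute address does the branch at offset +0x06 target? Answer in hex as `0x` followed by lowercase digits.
0x5cda

@+06  little-endian(fa a7) = 0xa7fa
  top 5b → 0x14 → jnz [J]
  imm: (w>>0)&0x7ff=0x7fa (s11→-6) → $-6
  target = base 0x5cd8 + off 0x06 + 2 + imm -6 = 0x5cda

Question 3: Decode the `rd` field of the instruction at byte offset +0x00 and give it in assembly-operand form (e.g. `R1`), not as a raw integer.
R5

off 0x00: read 00 fd as little → 0xfd00
  opcode bits[15:11]=0x1f: decr/R
  rd: (w>>8)&0x7=0x5 → R5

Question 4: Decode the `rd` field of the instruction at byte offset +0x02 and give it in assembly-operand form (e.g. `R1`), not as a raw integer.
R3

@+02  little-endian(00 03) = 0x0300
  op=0x0300>>11=0x0 ⇒ push (R)
  rd@[10:8]=0x3 ⇒ R3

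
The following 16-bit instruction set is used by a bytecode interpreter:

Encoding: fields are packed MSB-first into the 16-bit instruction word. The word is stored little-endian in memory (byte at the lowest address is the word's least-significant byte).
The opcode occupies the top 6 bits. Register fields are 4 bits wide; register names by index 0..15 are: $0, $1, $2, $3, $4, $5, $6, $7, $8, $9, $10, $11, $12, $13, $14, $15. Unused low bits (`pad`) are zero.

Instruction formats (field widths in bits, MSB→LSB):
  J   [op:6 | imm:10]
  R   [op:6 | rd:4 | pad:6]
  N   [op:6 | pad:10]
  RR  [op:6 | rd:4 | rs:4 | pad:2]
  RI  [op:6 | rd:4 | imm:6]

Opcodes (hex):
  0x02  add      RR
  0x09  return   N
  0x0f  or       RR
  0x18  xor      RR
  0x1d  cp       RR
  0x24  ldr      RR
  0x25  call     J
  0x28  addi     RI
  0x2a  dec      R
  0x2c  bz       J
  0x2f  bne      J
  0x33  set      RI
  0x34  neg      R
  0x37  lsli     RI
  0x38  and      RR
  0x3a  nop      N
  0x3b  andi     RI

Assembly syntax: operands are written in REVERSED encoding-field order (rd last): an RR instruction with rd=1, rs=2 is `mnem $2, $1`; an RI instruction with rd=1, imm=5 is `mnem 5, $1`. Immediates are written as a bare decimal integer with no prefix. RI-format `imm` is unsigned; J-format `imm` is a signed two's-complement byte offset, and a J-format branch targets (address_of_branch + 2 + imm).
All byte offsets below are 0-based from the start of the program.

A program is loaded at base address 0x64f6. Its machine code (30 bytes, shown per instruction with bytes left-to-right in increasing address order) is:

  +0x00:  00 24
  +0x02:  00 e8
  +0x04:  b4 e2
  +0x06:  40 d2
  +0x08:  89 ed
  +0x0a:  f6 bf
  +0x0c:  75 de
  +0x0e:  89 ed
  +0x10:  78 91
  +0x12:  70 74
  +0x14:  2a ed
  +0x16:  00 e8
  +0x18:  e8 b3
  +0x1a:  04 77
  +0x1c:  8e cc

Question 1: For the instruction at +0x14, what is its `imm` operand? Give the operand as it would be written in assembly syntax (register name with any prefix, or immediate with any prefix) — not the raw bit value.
42

[14] 2a ed → 0xed2a
  opcode bits[15:10]=0x3b: andi/RI
  [9:6] rd=4 = $4
  [5:0] imm=42 = 42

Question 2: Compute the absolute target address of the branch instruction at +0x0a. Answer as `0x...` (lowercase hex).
0x64f8

@+0a  little-endian(f6 bf) = 0xbff6
  op=0xbff6>>10=0x2f ⇒ bne (J)
  [9:0] imm=1014 (s10→-10) = -10
  target = base 0x64f6 + off 0x0a + 2 + imm -10 = 0x64f8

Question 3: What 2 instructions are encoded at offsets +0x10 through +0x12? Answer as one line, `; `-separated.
ldr $14, $5; cp $12, $1

@+10  little-endian(78 91) = 0x9178
  op=0x9178>>10=0x24 ⇒ ldr (RR)
  rd: (w>>6)&0xf=0x5 → $5
  rs: (w>>2)&0xf=0xe → $14
@+12  little-endian(70 74) = 0x7470
  op=0x7470>>10=0x1d ⇒ cp (RR)
  rd: (w>>6)&0xf=0x1 → $1
  rs: (w>>2)&0xf=0xc → $12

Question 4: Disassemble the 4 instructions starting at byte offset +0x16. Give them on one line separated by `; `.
nop; bz -24; cp $1, $12; set 14, $2

off 0x16: read 00 e8 as little → 0xe800
  top 6b → 0x3a → nop [N]
off 0x18: read e8 b3 as little → 0xb3e8
  top 6b → 0x2c → bz [J]
  [9:0] imm=1000 (s10→-24) = -24
off 0x1a: read 04 77 as little → 0x7704
  top 6b → 0x1d → cp [RR]
  [9:6] rd=12 = $12
  [5:2] rs=1 = $1
off 0x1c: read 8e cc as little → 0xcc8e
  top 6b → 0x33 → set [RI]
  [9:6] rd=2 = $2
  [5:0] imm=14 = 14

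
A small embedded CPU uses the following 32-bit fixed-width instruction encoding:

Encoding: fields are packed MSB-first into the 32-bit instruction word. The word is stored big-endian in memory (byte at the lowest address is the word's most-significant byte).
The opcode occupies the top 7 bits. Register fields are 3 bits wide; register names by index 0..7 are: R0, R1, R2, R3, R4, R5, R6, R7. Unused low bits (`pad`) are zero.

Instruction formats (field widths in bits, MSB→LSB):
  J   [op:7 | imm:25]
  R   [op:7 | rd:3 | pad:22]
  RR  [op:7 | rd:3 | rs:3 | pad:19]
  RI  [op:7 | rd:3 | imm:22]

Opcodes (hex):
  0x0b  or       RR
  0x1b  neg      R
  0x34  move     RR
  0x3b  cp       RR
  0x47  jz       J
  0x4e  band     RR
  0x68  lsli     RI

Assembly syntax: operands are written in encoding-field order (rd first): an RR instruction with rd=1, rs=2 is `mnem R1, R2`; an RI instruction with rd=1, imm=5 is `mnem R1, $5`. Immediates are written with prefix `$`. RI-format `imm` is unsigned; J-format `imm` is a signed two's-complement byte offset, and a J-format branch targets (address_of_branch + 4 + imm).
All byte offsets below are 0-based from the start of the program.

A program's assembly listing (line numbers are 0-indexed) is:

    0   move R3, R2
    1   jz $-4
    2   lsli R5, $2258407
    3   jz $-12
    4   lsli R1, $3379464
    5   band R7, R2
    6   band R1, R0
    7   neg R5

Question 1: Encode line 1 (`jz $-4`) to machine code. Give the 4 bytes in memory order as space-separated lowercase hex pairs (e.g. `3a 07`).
L1: jz op=0x47:7|imm=-4:25 ⇒ 0x8ffffffc ⇒ big 8f ff ff fc

8f ff ff fc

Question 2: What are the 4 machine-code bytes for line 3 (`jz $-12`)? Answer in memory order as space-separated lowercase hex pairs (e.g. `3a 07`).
8f ff ff f4

L3: jz op=0x47:7|imm=-12:25 ⇒ 0x8ffffff4 ⇒ big 8f ff ff f4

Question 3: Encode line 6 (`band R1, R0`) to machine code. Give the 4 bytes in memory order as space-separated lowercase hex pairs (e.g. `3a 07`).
9c 40 00 00

6. band fields op=0x4e:7|rd=1:3|rs=0:3|pad=0:19 → word 9c400000h → 9c 40 00 00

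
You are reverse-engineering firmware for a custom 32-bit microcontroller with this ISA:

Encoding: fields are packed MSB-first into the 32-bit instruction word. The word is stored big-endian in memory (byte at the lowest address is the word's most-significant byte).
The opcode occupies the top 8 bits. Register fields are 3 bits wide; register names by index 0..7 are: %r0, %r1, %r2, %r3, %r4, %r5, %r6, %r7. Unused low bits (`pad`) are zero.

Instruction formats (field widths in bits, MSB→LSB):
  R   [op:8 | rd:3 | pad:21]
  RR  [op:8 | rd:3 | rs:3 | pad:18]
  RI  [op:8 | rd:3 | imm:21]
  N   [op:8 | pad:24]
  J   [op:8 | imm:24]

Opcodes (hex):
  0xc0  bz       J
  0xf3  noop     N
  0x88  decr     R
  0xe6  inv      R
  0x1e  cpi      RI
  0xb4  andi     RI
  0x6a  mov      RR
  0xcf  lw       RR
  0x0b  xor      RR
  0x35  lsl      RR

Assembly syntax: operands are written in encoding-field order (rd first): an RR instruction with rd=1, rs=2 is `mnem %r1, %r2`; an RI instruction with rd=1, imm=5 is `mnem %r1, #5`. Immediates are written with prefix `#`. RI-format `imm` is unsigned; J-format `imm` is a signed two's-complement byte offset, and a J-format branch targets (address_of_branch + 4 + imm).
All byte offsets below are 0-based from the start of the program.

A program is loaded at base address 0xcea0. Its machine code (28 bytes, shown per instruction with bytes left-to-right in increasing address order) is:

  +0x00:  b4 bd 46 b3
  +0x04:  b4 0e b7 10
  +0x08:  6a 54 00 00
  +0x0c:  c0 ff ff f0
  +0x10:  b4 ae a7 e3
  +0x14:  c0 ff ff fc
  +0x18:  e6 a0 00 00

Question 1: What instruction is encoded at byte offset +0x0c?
bz #-16

[0c] c0 ff ff f0 → 0xc0fffff0
  top 8b → 0xc0 → bz [J]
  imm: (w>>0)&0xffffff=0xfffff0 (s24→-16) → #-16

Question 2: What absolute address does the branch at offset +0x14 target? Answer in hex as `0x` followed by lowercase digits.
0xceb4

off 0x14: read c0 ff ff fc as big → 0xc0fffffc
  op=0xc0fffffc>>24=0xc0 ⇒ bz (J)
  [23:0] imm=16777212 (s24→-4) = #-4
  target = base 0xcea0 + off 0x14 + 4 + imm -4 = 0xceb4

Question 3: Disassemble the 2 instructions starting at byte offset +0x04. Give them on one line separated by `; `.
off 0x04: read b4 0e b7 10 as big → 0xb40eb710
  opcode bits[31:24]=0xb4: andi/RI
  rd: (w>>21)&0x7=0x0 → %r0
  imm: (w>>0)&0x1fffff=0xeb710 → #964368
off 0x08: read 6a 54 00 00 as big → 0x6a540000
  opcode bits[31:24]=0x6a: mov/RR
  rd: (w>>21)&0x7=0x2 → %r2
  rs: (w>>18)&0x7=0x5 → %r5

andi %r0, #964368; mov %r2, %r5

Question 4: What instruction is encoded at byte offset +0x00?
[00] b4 bd 46 b3 → 0xb4bd46b3
  opcode bits[31:24]=0xb4: andi/RI
  rd: (w>>21)&0x7=0x5 → %r5
  imm: (w>>0)&0x1fffff=0x1d46b3 → #1918643

andi %r5, #1918643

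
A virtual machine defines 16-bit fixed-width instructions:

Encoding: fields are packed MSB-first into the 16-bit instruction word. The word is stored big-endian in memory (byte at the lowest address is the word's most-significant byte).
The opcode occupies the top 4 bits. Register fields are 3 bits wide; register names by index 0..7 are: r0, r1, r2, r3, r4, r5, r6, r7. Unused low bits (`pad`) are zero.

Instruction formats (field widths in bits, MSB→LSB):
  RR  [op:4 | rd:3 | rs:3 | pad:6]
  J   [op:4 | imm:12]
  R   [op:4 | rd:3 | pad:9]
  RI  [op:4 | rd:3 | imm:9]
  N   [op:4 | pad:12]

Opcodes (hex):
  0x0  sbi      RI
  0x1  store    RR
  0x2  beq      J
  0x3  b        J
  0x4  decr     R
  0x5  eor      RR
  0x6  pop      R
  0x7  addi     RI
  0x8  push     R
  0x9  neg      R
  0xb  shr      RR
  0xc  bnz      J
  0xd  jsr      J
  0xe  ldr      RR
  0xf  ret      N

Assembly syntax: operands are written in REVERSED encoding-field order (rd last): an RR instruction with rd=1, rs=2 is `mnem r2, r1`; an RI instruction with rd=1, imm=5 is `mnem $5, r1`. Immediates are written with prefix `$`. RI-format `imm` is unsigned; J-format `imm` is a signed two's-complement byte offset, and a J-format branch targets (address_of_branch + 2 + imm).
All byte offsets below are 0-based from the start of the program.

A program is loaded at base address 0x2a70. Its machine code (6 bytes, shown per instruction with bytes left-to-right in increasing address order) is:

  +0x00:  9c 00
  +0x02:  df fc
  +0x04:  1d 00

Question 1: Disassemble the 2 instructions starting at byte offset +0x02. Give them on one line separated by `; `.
jsr $-4; store r4, r6

[02] df fc → 0xdffc
  opcode bits[15:12]=0xd: jsr/J
  imm: (w>>0)&0xfff=0xffc (s12→-4) → $-4
[04] 1d 00 → 0x1d00
  opcode bits[15:12]=0x1: store/RR
  rd: (w>>9)&0x7=0x6 → r6
  rs: (w>>6)&0x7=0x4 → r4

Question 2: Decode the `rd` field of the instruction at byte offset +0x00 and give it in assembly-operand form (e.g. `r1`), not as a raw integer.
off 0x00: read 9c 00 as big → 0x9c00
  top 4b → 0x9 → neg [R]
  rd: (w>>9)&0x7=0x6 → r6

r6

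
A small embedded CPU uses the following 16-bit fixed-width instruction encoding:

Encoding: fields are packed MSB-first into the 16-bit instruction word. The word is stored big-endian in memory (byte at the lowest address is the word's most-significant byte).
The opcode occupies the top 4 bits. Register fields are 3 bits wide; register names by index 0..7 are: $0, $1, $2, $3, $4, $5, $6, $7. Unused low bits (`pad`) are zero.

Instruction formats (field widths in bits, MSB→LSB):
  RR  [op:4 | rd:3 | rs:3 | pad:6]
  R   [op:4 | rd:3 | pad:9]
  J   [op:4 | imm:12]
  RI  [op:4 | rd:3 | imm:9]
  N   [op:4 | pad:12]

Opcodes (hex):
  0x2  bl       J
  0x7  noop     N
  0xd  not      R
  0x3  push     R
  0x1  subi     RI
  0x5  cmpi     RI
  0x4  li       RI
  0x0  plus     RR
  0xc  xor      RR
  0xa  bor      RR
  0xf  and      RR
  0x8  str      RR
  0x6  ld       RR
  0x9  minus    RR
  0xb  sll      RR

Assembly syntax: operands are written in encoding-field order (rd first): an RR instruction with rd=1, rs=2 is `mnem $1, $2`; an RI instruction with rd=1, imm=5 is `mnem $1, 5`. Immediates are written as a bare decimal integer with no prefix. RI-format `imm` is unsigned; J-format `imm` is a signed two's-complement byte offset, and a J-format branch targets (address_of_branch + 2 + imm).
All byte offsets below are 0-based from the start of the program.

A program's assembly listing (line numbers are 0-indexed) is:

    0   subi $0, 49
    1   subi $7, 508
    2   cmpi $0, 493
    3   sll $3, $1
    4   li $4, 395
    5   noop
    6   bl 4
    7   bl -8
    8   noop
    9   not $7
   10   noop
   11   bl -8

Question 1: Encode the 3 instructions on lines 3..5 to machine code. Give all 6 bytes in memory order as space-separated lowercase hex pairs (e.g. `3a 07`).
3. sll fields op=0xb:4|rd=3:3|rs=1:3|pad=0:6 → word b640h → b6 40
4. li fields op=0x4:4|rd=4:3|imm=395:9 → word 498bh → 49 8b
5. noop fields op=0x7:4|pad=0:12 → word 7000h → 70 00

b6 40 49 8b 70 00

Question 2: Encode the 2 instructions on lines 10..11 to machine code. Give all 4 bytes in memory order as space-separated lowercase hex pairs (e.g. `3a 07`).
70 00 2f f8

line 10 (noop): pack op=0x7:4|pad=0:12 = 0x7000; big→ 70 00
line 11 (bl): pack op=0x2:4|imm=-8:12 = 0x2ff8; big→ 2f f8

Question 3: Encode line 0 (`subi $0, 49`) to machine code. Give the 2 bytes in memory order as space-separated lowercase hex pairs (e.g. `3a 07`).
10 31

L0: subi op=0x1:4|rd=0:3|imm=49:9 ⇒ 0x1031 ⇒ big 10 31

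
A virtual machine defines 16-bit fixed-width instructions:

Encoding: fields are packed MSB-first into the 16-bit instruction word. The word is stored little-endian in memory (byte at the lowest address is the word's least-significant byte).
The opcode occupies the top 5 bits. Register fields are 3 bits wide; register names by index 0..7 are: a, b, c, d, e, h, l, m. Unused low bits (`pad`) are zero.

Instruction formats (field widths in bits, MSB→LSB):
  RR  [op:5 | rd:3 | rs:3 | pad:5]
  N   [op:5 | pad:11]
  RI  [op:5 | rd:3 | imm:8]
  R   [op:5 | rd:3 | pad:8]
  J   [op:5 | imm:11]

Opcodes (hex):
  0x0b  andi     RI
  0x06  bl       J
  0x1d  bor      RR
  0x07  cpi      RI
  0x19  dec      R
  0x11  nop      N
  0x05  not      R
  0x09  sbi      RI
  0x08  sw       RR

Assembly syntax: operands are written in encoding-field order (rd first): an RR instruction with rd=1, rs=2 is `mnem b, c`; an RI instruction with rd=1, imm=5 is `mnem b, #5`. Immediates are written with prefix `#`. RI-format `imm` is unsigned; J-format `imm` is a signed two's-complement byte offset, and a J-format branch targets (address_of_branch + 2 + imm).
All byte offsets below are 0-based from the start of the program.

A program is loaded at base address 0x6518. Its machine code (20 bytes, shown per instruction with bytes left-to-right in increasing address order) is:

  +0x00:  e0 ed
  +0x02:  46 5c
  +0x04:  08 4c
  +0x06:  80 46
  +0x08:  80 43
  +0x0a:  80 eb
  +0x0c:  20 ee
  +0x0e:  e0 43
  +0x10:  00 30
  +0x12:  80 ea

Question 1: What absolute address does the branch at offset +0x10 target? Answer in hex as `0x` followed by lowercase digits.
+0x10: 00 30 ⇒ word 0x3000 (little)
  opcode bits[15:11]=0x6: bl/J
  imm: (w>>0)&0x7ff=0x0 → #0
  target = base 0x6518 + off 0x10 + 2 + imm 0 = 0x652a

0x652a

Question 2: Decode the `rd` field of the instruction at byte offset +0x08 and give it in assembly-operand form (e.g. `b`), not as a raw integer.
d

+0x08: 80 43 ⇒ word 0x4380 (little)
  opcode bits[15:11]=0x8: sw/RR
  [10:8] rd=3 = d
  [7:5] rs=4 = e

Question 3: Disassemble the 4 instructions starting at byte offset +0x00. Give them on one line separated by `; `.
off 0x00: read e0 ed as little → 0xede0
  opcode bits[15:11]=0x1d: bor/RR
  rd: (w>>8)&0x7=0x5 → h
  rs: (w>>5)&0x7=0x7 → m
off 0x02: read 46 5c as little → 0x5c46
  opcode bits[15:11]=0xb: andi/RI
  rd: (w>>8)&0x7=0x4 → e
  imm: (w>>0)&0xff=0x46 → #70
off 0x04: read 08 4c as little → 0x4c08
  opcode bits[15:11]=0x9: sbi/RI
  rd: (w>>8)&0x7=0x4 → e
  imm: (w>>0)&0xff=0x8 → #8
off 0x06: read 80 46 as little → 0x4680
  opcode bits[15:11]=0x8: sw/RR
  rd: (w>>8)&0x7=0x6 → l
  rs: (w>>5)&0x7=0x4 → e

bor h, m; andi e, #70; sbi e, #8; sw l, e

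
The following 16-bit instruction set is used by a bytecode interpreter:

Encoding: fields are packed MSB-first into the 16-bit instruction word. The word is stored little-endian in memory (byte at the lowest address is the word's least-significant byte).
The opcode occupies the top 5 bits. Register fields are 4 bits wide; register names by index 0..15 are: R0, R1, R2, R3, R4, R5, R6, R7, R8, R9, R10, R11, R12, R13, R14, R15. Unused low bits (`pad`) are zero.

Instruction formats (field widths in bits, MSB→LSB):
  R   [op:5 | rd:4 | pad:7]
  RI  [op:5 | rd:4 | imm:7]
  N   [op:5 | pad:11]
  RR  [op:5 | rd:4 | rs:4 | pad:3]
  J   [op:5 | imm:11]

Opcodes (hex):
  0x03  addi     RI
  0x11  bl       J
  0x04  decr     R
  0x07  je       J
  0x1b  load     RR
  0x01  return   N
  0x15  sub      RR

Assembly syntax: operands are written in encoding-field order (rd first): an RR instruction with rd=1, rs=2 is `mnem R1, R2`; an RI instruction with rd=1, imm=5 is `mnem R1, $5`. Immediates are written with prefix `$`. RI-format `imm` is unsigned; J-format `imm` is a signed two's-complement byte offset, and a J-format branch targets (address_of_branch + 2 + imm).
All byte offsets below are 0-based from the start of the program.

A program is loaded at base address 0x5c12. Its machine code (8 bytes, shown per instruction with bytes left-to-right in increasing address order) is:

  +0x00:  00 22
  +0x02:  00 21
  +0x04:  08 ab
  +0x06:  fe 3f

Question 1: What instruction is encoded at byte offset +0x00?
decr R4

off 0x00: read 00 22 as little → 0x2200
  opcode bits[15:11]=0x4: decr/R
  rd: (w>>7)&0xf=0x4 → R4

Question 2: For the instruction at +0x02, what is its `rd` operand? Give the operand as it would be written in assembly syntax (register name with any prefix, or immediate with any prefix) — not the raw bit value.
[02] 00 21 → 0x2100
  opcode bits[15:11]=0x4: decr/R
  [10:7] rd=2 = R2

R2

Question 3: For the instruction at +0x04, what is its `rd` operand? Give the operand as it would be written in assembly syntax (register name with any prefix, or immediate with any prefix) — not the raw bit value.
+0x04: 08 ab ⇒ word 0xab08 (little)
  op=0xab08>>11=0x15 ⇒ sub (RR)
  [10:7] rd=6 = R6
  [6:3] rs=1 = R1

R6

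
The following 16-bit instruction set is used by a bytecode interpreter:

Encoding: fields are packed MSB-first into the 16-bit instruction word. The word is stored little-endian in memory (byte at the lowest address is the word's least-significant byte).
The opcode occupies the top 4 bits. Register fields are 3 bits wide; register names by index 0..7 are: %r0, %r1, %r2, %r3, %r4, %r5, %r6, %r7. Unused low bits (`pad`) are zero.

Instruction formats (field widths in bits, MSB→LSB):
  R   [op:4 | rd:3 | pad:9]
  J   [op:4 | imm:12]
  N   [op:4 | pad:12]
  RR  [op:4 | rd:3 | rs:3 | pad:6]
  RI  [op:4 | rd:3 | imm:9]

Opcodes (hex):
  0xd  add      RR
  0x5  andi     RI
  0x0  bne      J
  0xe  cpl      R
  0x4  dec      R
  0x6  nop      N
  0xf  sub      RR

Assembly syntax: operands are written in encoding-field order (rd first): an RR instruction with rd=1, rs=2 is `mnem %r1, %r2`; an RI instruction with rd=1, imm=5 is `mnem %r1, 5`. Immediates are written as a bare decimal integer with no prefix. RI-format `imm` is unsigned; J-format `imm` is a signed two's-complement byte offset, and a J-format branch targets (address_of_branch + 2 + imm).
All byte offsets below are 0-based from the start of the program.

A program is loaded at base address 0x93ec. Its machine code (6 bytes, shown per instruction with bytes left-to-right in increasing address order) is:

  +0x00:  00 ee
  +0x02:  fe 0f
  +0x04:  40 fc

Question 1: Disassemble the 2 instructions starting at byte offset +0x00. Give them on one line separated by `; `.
cpl %r7; bne -2

[00] 00 ee → 0xee00
  top 4b → 0xe → cpl [R]
  rd: (w>>9)&0x7=0x7 → %r7
[02] fe 0f → 0x0ffe
  top 4b → 0x0 → bne [J]
  imm: (w>>0)&0xfff=0xffe (s12→-2) → -2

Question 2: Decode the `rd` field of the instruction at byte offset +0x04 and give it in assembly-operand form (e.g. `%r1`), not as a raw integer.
%r6

@+04  little-endian(40 fc) = 0xfc40
  top 4b → 0xf → sub [RR]
  rd: (w>>9)&0x7=0x6 → %r6
  rs: (w>>6)&0x7=0x1 → %r1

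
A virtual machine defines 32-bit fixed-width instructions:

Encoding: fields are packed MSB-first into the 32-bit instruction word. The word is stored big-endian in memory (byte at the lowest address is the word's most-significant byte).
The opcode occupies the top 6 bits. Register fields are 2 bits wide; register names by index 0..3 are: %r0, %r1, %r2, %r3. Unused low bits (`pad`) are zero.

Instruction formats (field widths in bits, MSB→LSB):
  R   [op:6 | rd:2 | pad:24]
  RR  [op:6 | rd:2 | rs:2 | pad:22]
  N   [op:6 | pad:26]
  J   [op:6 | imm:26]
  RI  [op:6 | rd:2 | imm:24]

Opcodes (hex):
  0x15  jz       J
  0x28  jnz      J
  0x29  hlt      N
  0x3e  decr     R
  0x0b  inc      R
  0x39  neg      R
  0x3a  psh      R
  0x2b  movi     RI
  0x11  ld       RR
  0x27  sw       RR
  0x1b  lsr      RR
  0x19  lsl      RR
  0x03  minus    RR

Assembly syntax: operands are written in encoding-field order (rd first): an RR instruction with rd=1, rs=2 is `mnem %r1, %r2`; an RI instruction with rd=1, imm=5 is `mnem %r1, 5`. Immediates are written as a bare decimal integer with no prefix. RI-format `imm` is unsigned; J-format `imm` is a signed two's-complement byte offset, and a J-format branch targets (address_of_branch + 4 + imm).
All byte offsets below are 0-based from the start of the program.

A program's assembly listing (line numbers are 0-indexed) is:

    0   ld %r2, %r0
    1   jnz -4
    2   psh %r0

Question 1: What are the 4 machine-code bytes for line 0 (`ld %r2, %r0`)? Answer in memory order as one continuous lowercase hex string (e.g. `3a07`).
line 0 (ld): pack op=0x11:6|rd=2:2|rs=0:2|pad=0:22 = 0x46000000; big→ 46 00 00 00

46000000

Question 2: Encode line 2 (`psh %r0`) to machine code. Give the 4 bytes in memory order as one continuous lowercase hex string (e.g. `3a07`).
e8000000

line 2 (psh): pack op=0x3a:6|rd=0:2|pad=0:24 = 0xe8000000; big→ e8 00 00 00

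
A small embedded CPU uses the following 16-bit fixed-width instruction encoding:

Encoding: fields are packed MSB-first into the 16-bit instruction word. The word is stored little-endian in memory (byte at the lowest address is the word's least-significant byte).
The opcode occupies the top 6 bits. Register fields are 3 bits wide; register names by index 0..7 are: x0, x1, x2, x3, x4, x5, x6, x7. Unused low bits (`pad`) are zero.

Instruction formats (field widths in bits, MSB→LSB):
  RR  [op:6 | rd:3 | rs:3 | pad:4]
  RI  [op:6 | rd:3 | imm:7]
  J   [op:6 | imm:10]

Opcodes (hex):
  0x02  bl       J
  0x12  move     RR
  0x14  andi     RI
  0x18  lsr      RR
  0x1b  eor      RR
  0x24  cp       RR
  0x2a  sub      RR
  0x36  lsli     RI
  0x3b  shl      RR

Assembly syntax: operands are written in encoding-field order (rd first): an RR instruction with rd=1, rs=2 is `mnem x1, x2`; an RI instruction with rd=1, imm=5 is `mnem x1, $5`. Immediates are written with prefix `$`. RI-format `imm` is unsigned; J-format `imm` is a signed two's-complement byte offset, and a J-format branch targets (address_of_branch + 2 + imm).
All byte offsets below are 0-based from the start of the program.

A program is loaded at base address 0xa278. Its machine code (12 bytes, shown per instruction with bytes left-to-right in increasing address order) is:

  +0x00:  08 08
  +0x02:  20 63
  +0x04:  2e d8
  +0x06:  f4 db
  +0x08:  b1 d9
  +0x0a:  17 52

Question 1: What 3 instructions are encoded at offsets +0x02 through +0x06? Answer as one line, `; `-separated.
@+02  little-endian(20 63) = 0x6320
  op=0x6320>>10=0x18 ⇒ lsr (RR)
  [9:7] rd=6 = x6
  [6:4] rs=2 = x2
@+04  little-endian(2e d8) = 0xd82e
  op=0xd82e>>10=0x36 ⇒ lsli (RI)
  [9:7] rd=0 = x0
  [6:0] imm=46 = $46
@+06  little-endian(f4 db) = 0xdbf4
  op=0xdbf4>>10=0x36 ⇒ lsli (RI)
  [9:7] rd=7 = x7
  [6:0] imm=116 = $116

lsr x6, x2; lsli x0, $46; lsli x7, $116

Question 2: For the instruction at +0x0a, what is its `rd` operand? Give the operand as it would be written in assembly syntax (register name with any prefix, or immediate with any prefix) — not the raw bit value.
x4

@+0a  little-endian(17 52) = 0x5217
  opcode bits[15:10]=0x14: andi/RI
  rd@[9:7]=0x4 ⇒ x4
  imm@[6:0]=0x17 ⇒ $23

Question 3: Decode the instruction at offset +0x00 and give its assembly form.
bl $8

@+00  little-endian(08 08) = 0x0808
  op=0x0808>>10=0x2 ⇒ bl (J)
  imm@[9:0]=0x8 ⇒ $8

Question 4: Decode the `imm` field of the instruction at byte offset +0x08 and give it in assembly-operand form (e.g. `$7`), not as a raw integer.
[08] b1 d9 → 0xd9b1
  opcode bits[15:10]=0x36: lsli/RI
  rd@[9:7]=0x3 ⇒ x3
  imm@[6:0]=0x31 ⇒ $49

$49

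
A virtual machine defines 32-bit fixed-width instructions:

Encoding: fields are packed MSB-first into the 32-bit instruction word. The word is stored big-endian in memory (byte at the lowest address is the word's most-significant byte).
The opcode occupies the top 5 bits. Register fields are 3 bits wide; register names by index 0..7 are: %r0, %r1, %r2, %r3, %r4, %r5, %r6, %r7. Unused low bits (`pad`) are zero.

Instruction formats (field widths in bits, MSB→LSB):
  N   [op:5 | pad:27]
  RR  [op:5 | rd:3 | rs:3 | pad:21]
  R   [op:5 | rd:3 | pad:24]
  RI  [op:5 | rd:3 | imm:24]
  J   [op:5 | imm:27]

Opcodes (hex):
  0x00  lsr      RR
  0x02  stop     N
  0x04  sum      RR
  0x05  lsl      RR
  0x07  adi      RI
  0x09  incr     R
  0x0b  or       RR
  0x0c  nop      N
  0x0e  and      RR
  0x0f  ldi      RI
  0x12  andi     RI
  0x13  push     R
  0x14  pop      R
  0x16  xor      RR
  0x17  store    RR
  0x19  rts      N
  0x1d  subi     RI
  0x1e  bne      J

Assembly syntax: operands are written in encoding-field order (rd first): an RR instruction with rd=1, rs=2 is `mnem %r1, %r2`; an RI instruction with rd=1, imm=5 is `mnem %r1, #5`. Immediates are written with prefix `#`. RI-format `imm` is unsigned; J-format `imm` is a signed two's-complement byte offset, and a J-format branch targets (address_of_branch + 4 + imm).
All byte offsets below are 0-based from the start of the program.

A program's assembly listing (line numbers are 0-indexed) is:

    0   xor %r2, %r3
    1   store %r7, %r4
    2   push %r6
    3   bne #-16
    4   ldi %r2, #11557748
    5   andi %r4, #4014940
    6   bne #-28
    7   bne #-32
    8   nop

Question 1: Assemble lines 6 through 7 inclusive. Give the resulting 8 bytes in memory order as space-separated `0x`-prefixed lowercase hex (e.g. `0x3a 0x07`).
0xf7 0xff 0xff 0xe4 0xf7 0xff 0xff 0xe0

6. bne fields op=0x1e:5|imm=-28:27 → word f7ffffe4h → f7 ff ff e4
7. bne fields op=0x1e:5|imm=-32:27 → word f7ffffe0h → f7 ff ff e0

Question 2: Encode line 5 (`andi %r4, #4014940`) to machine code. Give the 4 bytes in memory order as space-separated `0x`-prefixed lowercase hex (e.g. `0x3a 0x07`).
5. andi fields op=0x12:5|rd=4:3|imm=4014940:24 → word 943d435ch → 94 3d 43 5c

0x94 0x3d 0x43 0x5c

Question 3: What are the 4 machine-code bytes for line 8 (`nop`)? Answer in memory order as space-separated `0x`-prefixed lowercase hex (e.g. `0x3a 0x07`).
0x60 0x00 0x00 0x00

L8: nop op=0xc:5|pad=0:27 ⇒ 0x60000000 ⇒ big 60 00 00 00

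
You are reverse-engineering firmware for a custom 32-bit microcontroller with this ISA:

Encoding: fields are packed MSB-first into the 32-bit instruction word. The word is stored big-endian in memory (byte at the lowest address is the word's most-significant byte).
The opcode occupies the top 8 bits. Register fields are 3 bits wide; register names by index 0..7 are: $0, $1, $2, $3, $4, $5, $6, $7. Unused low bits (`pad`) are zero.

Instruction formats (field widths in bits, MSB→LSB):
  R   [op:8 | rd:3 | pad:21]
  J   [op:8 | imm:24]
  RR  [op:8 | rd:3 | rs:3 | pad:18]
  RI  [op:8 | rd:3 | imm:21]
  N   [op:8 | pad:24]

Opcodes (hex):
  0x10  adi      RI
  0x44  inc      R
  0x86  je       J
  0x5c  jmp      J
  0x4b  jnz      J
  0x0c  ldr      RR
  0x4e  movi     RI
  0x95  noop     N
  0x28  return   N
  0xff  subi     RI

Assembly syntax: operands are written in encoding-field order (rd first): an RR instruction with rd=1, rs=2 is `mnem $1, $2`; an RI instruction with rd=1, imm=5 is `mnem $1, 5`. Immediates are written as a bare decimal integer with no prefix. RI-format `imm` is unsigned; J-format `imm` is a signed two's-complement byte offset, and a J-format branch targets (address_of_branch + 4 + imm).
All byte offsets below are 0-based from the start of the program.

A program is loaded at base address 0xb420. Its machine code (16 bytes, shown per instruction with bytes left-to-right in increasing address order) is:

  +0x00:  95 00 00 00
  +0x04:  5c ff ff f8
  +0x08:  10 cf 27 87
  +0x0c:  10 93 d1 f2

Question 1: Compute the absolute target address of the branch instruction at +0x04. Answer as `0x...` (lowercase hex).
0xb420

@+04  big-endian(5c ff ff f8) = 0x5cfffff8
  op=0x5cfffff8>>24=0x5c ⇒ jmp (J)
  [23:0] imm=16777208 (s24→-8) = -8
  target = base 0xb420 + off 0x04 + 4 + imm -8 = 0xb420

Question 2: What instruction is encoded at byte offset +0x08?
@+08  big-endian(10 cf 27 87) = 0x10cf2787
  opcode bits[31:24]=0x10: adi/RI
  rd: (w>>21)&0x7=0x6 → $6
  imm: (w>>0)&0x1fffff=0xf2787 → 993159

adi $6, 993159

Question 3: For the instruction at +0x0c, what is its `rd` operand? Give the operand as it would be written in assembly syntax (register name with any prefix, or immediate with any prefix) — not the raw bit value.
$4

off 0x0c: read 10 93 d1 f2 as big → 0x1093d1f2
  opcode bits[31:24]=0x10: adi/RI
  rd@[23:21]=0x4 ⇒ $4
  imm@[20:0]=0x13d1f2 ⇒ 1298930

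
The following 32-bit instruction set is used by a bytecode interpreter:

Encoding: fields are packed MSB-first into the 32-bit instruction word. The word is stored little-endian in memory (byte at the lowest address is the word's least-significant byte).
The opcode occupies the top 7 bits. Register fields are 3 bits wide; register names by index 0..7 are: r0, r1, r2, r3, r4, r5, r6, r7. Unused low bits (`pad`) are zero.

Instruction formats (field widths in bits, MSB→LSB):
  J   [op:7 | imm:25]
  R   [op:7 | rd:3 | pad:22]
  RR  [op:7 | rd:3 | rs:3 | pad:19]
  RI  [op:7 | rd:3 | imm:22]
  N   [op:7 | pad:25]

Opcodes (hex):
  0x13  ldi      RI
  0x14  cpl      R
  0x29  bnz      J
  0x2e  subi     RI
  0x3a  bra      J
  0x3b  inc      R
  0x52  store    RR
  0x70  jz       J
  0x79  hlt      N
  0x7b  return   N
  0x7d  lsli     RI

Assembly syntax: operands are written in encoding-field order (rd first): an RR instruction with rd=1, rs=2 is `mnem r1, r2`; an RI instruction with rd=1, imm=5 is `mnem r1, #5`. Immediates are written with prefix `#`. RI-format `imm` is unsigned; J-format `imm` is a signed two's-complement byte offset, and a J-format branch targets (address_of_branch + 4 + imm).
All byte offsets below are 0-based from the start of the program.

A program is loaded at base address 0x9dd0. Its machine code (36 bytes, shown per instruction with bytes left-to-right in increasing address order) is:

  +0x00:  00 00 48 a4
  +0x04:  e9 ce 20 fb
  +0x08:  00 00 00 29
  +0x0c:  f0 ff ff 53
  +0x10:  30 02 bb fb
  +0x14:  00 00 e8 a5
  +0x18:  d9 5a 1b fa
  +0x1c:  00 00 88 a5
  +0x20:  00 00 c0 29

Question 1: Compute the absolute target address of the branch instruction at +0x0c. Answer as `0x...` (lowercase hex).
+0x0c: f0 ff ff 53 ⇒ word 0x53fffff0 (little)
  top 7b → 0x29 → bnz [J]
  imm: (w>>0)&0x1ffffff=0x1fffff0 (s25→-16) → #-16
  target = base 0x9dd0 + off 0x0c + 4 + imm -16 = 0x9dd0

0x9dd0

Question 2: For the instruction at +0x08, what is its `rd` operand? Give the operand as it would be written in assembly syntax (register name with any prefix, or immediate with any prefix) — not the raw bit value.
r4

[08] 00 00 00 29 → 0x29000000
  opcode bits[31:25]=0x14: cpl/R
  rd@[24:22]=0x4 ⇒ r4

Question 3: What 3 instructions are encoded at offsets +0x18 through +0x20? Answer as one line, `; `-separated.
lsli r0, #1792729; store r6, r1; cpl r7

@+18  little-endian(d9 5a 1b fa) = 0xfa1b5ad9
  opcode bits[31:25]=0x7d: lsli/RI
  rd: (w>>22)&0x7=0x0 → r0
  imm: (w>>0)&0x3fffff=0x1b5ad9 → #1792729
@+1c  little-endian(00 00 88 a5) = 0xa5880000
  opcode bits[31:25]=0x52: store/RR
  rd: (w>>22)&0x7=0x6 → r6
  rs: (w>>19)&0x7=0x1 → r1
@+20  little-endian(00 00 c0 29) = 0x29c00000
  opcode bits[31:25]=0x14: cpl/R
  rd: (w>>22)&0x7=0x7 → r7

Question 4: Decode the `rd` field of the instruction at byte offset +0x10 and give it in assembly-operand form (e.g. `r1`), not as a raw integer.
@+10  little-endian(30 02 bb fb) = 0xfbbb0230
  opcode bits[31:25]=0x7d: lsli/RI
  rd@[24:22]=0x6 ⇒ r6
  imm@[21:0]=0x3b0230 ⇒ #3867184

r6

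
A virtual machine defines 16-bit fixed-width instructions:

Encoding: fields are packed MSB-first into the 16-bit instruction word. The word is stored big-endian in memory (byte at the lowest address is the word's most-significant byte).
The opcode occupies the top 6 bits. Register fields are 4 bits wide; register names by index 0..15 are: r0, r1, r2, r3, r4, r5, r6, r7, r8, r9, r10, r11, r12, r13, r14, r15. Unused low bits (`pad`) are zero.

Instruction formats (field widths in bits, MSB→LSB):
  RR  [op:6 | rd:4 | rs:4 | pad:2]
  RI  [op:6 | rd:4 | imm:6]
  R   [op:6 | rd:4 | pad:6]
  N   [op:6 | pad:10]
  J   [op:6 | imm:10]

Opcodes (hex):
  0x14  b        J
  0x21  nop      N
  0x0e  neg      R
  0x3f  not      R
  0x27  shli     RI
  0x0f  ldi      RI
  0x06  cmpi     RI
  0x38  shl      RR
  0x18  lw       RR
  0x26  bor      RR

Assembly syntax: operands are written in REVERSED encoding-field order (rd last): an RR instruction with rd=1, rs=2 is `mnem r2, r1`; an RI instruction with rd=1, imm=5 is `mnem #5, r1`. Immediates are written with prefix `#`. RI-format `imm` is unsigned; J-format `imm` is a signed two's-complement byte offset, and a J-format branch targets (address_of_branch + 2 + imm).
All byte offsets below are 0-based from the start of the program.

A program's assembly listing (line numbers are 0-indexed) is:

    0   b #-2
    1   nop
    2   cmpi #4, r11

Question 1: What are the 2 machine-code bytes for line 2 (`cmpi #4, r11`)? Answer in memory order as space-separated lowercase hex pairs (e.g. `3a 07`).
line 2 (cmpi): pack op=0x6:6|rd=11:4|imm=4:6 = 0x1ac4; big→ 1a c4

1a c4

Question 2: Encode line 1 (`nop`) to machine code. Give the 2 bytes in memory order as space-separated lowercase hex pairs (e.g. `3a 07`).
84 00

1. nop fields op=0x21:6|pad=0:10 → word 8400h → 84 00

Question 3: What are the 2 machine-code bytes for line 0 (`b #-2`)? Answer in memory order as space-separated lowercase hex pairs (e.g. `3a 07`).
0. b fields op=0x14:6|imm=-2:10 → word 53feh → 53 fe

53 fe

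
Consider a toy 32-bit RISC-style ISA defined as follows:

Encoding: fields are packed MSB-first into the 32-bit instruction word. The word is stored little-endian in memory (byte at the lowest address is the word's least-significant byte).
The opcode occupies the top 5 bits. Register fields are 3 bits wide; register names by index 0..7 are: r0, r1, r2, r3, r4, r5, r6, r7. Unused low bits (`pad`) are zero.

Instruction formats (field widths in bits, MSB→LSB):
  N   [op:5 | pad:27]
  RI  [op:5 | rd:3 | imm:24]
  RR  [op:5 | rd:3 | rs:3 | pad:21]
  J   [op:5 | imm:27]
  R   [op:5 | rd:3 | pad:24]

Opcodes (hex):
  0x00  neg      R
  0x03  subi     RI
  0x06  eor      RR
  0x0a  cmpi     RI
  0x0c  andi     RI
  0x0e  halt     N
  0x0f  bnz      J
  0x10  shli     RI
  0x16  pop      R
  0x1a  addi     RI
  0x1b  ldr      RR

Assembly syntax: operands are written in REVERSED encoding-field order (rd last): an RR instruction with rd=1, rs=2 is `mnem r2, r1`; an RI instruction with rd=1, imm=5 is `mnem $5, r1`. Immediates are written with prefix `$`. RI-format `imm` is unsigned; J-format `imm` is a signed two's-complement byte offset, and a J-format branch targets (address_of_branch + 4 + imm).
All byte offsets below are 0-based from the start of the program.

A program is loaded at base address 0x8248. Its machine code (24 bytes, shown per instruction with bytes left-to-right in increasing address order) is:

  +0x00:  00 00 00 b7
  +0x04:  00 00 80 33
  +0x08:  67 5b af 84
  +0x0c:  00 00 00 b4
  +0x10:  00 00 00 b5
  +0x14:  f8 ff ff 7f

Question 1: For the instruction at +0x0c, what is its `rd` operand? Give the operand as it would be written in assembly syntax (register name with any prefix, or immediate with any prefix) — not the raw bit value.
[0c] 00 00 00 b4 → 0xb4000000
  op=0xb4000000>>27=0x16 ⇒ pop (R)
  rd@[26:24]=0x4 ⇒ r4

r4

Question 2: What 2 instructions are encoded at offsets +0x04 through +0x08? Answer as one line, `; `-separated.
+0x04: 00 00 80 33 ⇒ word 0x33800000 (little)
  opcode bits[31:27]=0x6: eor/RR
  rd: (w>>24)&0x7=0x3 → r3
  rs: (w>>21)&0x7=0x4 → r4
+0x08: 67 5b af 84 ⇒ word 0x84af5b67 (little)
  opcode bits[31:27]=0x10: shli/RI
  rd: (w>>24)&0x7=0x4 → r4
  imm: (w>>0)&0xffffff=0xaf5b67 → $11492199

eor r4, r3; shli $11492199, r4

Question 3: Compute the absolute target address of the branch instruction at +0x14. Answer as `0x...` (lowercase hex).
@+14  little-endian(f8 ff ff 7f) = 0x7ffffff8
  top 5b → 0xf → bnz [J]
  imm@[26:0]=0x7fffff8 (s27→-8) ⇒ $-8
  target = base 0x8248 + off 0x14 + 4 + imm -8 = 0x8258

0x8258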